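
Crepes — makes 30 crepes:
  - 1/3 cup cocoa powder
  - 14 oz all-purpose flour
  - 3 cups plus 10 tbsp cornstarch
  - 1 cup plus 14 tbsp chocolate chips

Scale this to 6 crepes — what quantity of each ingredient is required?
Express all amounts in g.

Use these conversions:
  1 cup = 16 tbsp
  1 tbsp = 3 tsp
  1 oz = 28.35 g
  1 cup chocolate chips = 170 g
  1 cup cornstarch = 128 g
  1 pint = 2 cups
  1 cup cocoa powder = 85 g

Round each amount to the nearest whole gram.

Scaling factor: 6/30 = 1/5 = 0.2.
cocoa powder: 1/3 cup × 1/5 × 85 g/cup ≈ 6 g
all-purpose flour: 14 oz × 1/5 × 28.35 g/oz ≈ 79 g
cornstarch: (3 cup + 10 tbsp = 3.625 cup) × 1/5 × 128 g/cup ≈ 93 g
chocolate chips: (1 cup + 14 tbsp = 1.875 cup) × 1/5 × 170 g/cup ≈ 64 g

cocoa powder: 6 g; all-purpose flour: 79 g; cornstarch: 93 g; chocolate chips: 64 g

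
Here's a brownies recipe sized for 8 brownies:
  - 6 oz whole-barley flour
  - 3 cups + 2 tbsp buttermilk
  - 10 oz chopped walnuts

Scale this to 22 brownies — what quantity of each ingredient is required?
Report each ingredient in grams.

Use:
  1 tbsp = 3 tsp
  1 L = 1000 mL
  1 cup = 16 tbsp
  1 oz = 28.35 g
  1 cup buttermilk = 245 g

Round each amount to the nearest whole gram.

Scaling factor: 22/8 = 11/4 = 2.75.
whole-barley flour: 6 oz × 11/4 × 28.35 g/oz ≈ 468 g
buttermilk: (3 cup + 2 tbsp = 3.125 cup) × 11/4 × 245 g/cup ≈ 2105 g
chopped walnuts: 10 oz × 11/4 × 28.35 g/oz ≈ 780 g

whole-barley flour: 468 g; buttermilk: 2105 g; chopped walnuts: 780 g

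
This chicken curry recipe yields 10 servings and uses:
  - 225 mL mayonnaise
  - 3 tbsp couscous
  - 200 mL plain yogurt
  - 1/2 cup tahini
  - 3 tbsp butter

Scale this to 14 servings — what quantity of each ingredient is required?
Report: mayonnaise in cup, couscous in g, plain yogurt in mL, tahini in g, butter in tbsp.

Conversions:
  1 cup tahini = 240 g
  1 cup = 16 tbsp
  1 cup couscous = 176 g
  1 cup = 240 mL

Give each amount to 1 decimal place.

mayonnaise: 1.3 cup; couscous: 46.2 g; plain yogurt: 280.0 mL; tahini: 168.0 g; butter: 4.2 tbsp

Scaling factor: 14/10 = 7/5 = 1.4.
mayonnaise: 225 mL × 7/5 ÷ 240 mL/cup ≈ 1.3 cup
couscous: 3 tbsp × 7/5 ÷ 16 tbsp/cup × 176 g/cup = 46.2 g
plain yogurt: 200 mL × 7/5 = 280.0 mL
tahini: 0.5 cup × 7/5 × 240 g/cup = 168.0 g
butter: 3 tbsp × 7/5 = 4.2 tbsp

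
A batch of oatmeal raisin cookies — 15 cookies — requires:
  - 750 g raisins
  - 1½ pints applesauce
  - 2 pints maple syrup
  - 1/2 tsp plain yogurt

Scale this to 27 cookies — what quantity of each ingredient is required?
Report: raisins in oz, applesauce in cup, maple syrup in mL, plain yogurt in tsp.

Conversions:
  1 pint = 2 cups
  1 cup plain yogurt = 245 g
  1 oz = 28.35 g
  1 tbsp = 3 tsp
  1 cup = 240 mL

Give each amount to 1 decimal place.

raisins: 47.6 oz; applesauce: 5.4 cup; maple syrup: 1728.0 mL; plain yogurt: 0.9 tsp

Scaling factor: 27/15 = 9/5 = 1.8.
raisins: 750 g × 9/5 ÷ 28.35 g/oz ≈ 47.6 oz
applesauce: 1.5 pint × 9/5 × 2 cup/pint = 5.4 cup
maple syrup: 2 pint × 9/5 × 2 cup/pint × 240 mL/cup = 1728.0 mL
plain yogurt: 0.5 tsp × 9/5 = 0.9 tsp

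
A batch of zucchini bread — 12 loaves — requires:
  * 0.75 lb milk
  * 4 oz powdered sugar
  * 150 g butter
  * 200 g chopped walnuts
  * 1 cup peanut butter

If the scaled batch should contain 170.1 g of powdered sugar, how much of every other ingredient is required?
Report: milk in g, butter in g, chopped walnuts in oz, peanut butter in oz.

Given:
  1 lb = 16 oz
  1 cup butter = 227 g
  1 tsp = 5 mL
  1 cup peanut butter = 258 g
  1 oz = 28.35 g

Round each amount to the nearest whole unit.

The original recipe has 113.4 g of powdered sugar, so the scaling factor is 170.1 ÷ 113.4 = 3/2 = 1.5.
milk: 0.75 lb × 3/2 × 16 oz/lb × 28.35 g/oz ≈ 510 g
butter: 150 g × 3/2 = 225 g
chopped walnuts: 200 g × 3/2 ÷ 28.35 g/oz ≈ 11 oz
peanut butter: 1 cup × 3/2 × 258 g/cup ÷ 28.35 g/oz ≈ 14 oz

milk: 510 g; butter: 225 g; chopped walnuts: 11 oz; peanut butter: 14 oz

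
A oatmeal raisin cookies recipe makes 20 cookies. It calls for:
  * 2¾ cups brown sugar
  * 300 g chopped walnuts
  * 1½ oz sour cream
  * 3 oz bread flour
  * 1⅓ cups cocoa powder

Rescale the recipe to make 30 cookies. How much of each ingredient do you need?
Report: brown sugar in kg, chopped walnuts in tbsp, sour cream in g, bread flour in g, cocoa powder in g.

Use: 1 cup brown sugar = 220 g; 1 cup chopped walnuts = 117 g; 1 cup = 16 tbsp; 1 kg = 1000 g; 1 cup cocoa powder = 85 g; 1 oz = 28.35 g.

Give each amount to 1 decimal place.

brown sugar: 0.9 kg; chopped walnuts: 61.5 tbsp; sour cream: 63.8 g; bread flour: 127.6 g; cocoa powder: 170.0 g

Scaling factor: 30/20 = 3/2 = 1.5.
brown sugar: 2.75 cup × 3/2 × 220 g/cup ÷ 1000 g/kg ≈ 0.9 kg
chopped walnuts: 300 g × 3/2 ÷ 117 g/cup × 16 tbsp/cup ≈ 61.5 tbsp
sour cream: 1.5 oz × 3/2 × 28.35 g/oz ≈ 63.8 g
bread flour: 3 oz × 3/2 × 28.35 g/oz ≈ 127.6 g
cocoa powder: 4/3 cup × 3/2 × 85 g/cup = 170.0 g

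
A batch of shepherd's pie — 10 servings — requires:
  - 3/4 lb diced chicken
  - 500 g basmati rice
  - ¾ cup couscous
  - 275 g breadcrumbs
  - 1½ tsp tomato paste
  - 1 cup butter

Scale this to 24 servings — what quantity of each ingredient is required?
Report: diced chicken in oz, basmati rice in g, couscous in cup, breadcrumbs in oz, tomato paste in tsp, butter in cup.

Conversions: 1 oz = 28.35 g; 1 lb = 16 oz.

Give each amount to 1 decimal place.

diced chicken: 28.8 oz; basmati rice: 1200.0 g; couscous: 1.8 cup; breadcrumbs: 23.3 oz; tomato paste: 3.6 tsp; butter: 2.4 cup

Scaling factor: 24/10 = 12/5 = 2.4.
diced chicken: 0.75 lb × 12/5 × 16 oz/lb = 28.8 oz
basmati rice: 500 g × 12/5 = 1200.0 g
couscous: 0.75 cup × 12/5 = 1.8 cup
breadcrumbs: 275 g × 12/5 ÷ 28.35 g/oz ≈ 23.3 oz
tomato paste: 1.5 tsp × 12/5 = 3.6 tsp
butter: 1 cup × 12/5 = 2.4 cup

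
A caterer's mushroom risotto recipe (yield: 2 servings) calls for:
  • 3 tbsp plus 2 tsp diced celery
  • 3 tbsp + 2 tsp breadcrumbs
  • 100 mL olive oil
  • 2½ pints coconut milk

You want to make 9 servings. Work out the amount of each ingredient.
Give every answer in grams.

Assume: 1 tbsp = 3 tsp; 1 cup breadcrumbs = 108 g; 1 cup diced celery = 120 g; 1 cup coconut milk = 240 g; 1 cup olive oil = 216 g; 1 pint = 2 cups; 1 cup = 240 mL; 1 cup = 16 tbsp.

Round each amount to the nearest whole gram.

diced celery: 124 g; breadcrumbs: 111 g; olive oil: 405 g; coconut milk: 5400 g

Scaling factor: 9/2 = 4.5.
diced celery: (3 tbsp + 2 tsp = 11/3 tbsp) × 9/2 ÷ 16 tbsp/cup × 120 g/cup ≈ 124 g
breadcrumbs: (3 tbsp + 2 tsp = 11/3 tbsp) × 9/2 ÷ 16 tbsp/cup × 108 g/cup ≈ 111 g
olive oil: 100 mL × 9/2 ÷ 240 mL/cup × 216 g/cup = 405 g
coconut milk: 2.5 pint × 9/2 × 2 cup/pint × 240 g/cup = 5400 g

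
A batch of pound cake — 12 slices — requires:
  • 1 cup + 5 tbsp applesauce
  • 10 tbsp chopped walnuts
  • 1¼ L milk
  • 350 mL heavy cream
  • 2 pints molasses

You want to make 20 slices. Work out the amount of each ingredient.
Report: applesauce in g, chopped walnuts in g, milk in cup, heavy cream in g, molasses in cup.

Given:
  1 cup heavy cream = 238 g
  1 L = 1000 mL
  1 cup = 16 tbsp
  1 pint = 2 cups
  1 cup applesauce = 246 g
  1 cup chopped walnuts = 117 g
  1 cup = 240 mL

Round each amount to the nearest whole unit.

applesauce: 538 g; chopped walnuts: 122 g; milk: 9 cup; heavy cream: 578 g; molasses: 7 cup

Scaling factor: 20/12 = 5/3.
applesauce: (1 cup + 5 tbsp = 1.3125 cup) × 5/3 × 246 g/cup ≈ 538 g
chopped walnuts: 10 tbsp × 5/3 ÷ 16 tbsp/cup × 117 g/cup ≈ 122 g
milk: 1.25 L × 5/3 × 1000 mL/L ÷ 240 mL/cup ≈ 9 cup
heavy cream: 350 mL × 5/3 ÷ 240 mL/cup × 238 g/cup ≈ 578 g
molasses: 2 pint × 5/3 × 2 cup/pint ≈ 7 cup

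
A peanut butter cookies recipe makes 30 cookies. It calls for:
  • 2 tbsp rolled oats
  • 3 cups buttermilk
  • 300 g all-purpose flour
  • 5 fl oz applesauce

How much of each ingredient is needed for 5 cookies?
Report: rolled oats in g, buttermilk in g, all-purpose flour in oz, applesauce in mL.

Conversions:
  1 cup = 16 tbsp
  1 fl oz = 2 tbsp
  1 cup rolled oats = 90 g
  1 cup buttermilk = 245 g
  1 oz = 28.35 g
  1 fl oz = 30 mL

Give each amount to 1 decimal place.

rolled oats: 1.9 g; buttermilk: 122.5 g; all-purpose flour: 1.8 oz; applesauce: 25.0 mL

Scaling factor: 5/30 = 1/6.
rolled oats: 2 tbsp × 1/6 ÷ 16 tbsp/cup × 90 g/cup ≈ 1.9 g
buttermilk: 3 cup × 1/6 × 245 g/cup = 122.5 g
all-purpose flour: 300 g × 1/6 ÷ 28.35 g/oz ≈ 1.8 oz
applesauce: 5 fl oz × 1/6 × 30 mL/fl oz = 25.0 mL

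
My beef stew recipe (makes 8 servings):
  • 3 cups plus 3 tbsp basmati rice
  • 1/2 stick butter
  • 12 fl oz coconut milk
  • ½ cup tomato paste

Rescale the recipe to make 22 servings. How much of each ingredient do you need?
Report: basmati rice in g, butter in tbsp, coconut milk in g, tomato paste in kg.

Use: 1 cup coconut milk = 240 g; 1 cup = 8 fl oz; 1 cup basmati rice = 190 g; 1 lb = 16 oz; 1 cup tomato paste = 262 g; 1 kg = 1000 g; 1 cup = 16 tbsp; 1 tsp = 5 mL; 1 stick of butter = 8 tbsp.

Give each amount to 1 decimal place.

Scaling factor: 22/8 = 11/4 = 2.75.
basmati rice: (3 cup + 3 tbsp = 3.1875 cup) × 11/4 × 190 g/cup ≈ 1665.5 g
butter: 0.5 stick × 11/4 × 8 tbsp/stick = 11.0 tbsp
coconut milk: 12 fl oz × 11/4 ÷ 8 fl oz/cup × 240 g/cup = 990.0 g
tomato paste: 0.5 cup × 11/4 × 262 g/cup ÷ 1000 g/kg ≈ 0.4 kg

basmati rice: 1665.5 g; butter: 11.0 tbsp; coconut milk: 990.0 g; tomato paste: 0.4 kg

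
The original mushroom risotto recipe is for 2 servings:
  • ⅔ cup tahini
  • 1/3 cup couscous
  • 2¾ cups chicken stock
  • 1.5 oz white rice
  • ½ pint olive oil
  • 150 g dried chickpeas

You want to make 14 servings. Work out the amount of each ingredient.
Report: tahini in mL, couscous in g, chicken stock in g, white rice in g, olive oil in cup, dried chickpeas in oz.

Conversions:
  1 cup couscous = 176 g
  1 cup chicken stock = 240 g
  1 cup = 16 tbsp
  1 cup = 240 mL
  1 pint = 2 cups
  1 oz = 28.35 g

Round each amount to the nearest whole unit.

tahini: 1120 mL; couscous: 411 g; chicken stock: 4620 g; white rice: 298 g; olive oil: 7 cup; dried chickpeas: 37 oz

Scaling factor: 14/2 = 7.
tahini: 2/3 cup × 7 × 240 mL/cup = 1120 mL
couscous: 1/3 cup × 7 × 176 g/cup ≈ 411 g
chicken stock: 2.75 cup × 7 × 240 g/cup = 4620 g
white rice: 1.5 oz × 7 × 28.35 g/oz ≈ 298 g
olive oil: 0.5 pint × 7 × 2 cup/pint = 7 cup
dried chickpeas: 150 g × 7 ÷ 28.35 g/oz ≈ 37 oz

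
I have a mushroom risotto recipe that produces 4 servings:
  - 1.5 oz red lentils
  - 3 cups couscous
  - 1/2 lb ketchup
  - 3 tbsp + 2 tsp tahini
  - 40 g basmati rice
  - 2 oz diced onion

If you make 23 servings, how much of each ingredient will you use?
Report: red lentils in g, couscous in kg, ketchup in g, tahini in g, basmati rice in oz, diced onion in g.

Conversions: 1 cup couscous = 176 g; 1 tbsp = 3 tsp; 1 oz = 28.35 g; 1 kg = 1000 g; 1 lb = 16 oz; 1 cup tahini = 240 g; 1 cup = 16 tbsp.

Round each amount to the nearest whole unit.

Scaling factor: 23/4 = 5.75.
red lentils: 1.5 oz × 23/4 × 28.35 g/oz ≈ 245 g
couscous: 3 cup × 23/4 × 176 g/cup ÷ 1000 g/kg ≈ 3 kg
ketchup: 0.5 lb × 23/4 × 16 oz/lb × 28.35 g/oz ≈ 1304 g
tahini: (3 tbsp + 2 tsp = 11/3 tbsp) × 23/4 ÷ 16 tbsp/cup × 240 g/cup ≈ 316 g
basmati rice: 40 g × 23/4 ÷ 28.35 g/oz ≈ 8 oz
diced onion: 2 oz × 23/4 × 28.35 g/oz ≈ 326 g

red lentils: 245 g; couscous: 3 kg; ketchup: 1304 g; tahini: 316 g; basmati rice: 8 oz; diced onion: 326 g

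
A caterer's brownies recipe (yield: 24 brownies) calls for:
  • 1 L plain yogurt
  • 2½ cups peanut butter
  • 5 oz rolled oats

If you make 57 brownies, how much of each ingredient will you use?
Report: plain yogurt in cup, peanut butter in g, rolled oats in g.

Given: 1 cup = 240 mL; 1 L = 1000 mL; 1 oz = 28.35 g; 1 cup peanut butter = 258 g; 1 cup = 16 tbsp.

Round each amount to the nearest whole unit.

Scaling factor: 57/24 = 19/8 = 2.375.
plain yogurt: 1 L × 19/8 × 1000 mL/L ÷ 240 mL/cup ≈ 10 cup
peanut butter: 2.5 cup × 19/8 × 258 g/cup ≈ 1532 g
rolled oats: 5 oz × 19/8 × 28.35 g/oz ≈ 337 g

plain yogurt: 10 cup; peanut butter: 1532 g; rolled oats: 337 g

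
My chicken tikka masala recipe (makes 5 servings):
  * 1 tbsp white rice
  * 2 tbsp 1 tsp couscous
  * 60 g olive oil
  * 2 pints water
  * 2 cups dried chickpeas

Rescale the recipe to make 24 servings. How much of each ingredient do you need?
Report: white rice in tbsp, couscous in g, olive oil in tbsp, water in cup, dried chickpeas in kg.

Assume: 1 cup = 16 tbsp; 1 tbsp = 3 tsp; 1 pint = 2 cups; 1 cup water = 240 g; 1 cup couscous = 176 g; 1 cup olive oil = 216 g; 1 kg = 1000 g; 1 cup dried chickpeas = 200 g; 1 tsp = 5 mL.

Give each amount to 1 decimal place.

Scaling factor: 24/5 = 4.8.
white rice: 1 tbsp × 24/5 = 4.8 tbsp
couscous: (2 tbsp + 1 tsp = 7/3 tbsp) × 24/5 ÷ 16 tbsp/cup × 176 g/cup = 123.2 g
olive oil: 60 g × 24/5 ÷ 216 g/cup × 16 tbsp/cup ≈ 21.3 tbsp
water: 2 pint × 24/5 × 2 cup/pint = 19.2 cup
dried chickpeas: 2 cup × 24/5 × 200 g/cup ÷ 1000 g/kg ≈ 1.9 kg

white rice: 4.8 tbsp; couscous: 123.2 g; olive oil: 21.3 tbsp; water: 19.2 cup; dried chickpeas: 1.9 kg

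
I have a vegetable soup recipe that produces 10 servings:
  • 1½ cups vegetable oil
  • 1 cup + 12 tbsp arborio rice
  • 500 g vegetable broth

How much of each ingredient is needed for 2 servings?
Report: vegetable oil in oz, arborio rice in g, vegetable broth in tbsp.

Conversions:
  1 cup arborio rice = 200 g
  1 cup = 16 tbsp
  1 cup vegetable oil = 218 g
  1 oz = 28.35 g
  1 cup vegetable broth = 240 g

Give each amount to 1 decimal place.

Scaling factor: 2/10 = 1/5 = 0.2.
vegetable oil: 1.5 cup × 1/5 × 218 g/cup ÷ 28.35 g/oz ≈ 2.3 oz
arborio rice: (1 cup + 12 tbsp = 1.75 cup) × 1/5 × 200 g/cup = 70.0 g
vegetable broth: 500 g × 1/5 ÷ 240 g/cup × 16 tbsp/cup ≈ 6.7 tbsp

vegetable oil: 2.3 oz; arborio rice: 70.0 g; vegetable broth: 6.7 tbsp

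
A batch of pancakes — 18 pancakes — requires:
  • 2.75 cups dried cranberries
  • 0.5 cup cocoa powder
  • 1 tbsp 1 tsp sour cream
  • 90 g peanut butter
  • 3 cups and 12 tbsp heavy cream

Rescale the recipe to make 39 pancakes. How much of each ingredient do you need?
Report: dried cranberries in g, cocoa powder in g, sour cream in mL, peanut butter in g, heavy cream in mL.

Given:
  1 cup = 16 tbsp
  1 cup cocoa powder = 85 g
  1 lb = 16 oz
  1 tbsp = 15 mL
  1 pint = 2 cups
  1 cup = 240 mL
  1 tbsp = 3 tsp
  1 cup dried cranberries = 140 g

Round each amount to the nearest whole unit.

Scaling factor: 39/18 = 13/6.
dried cranberries: 2.75 cup × 13/6 × 140 g/cup ≈ 834 g
cocoa powder: 0.5 cup × 13/6 × 85 g/cup ≈ 92 g
sour cream: (1 tbsp + 1 tsp = 4/3 tbsp) × 13/6 × 15 mL/tbsp ≈ 43 mL
peanut butter: 90 g × 13/6 = 195 g
heavy cream: (3 cup + 12 tbsp = 3.75 cup) × 13/6 × 240 mL/cup = 1950 mL

dried cranberries: 834 g; cocoa powder: 92 g; sour cream: 43 mL; peanut butter: 195 g; heavy cream: 1950 mL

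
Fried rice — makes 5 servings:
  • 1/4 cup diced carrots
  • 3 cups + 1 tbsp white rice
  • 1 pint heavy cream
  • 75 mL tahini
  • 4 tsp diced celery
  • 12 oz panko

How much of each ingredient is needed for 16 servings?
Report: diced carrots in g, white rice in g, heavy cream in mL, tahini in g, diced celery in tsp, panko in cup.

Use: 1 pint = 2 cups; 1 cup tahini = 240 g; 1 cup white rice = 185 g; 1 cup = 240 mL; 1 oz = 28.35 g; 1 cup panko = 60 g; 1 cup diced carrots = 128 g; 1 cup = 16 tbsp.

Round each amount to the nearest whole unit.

diced carrots: 102 g; white rice: 1813 g; heavy cream: 1536 mL; tahini: 240 g; diced celery: 13 tsp; panko: 18 cup

Scaling factor: 16/5 = 3.2.
diced carrots: 0.25 cup × 16/5 × 128 g/cup ≈ 102 g
white rice: (3 cup + 1 tbsp = 3.0625 cup) × 16/5 × 185 g/cup = 1813 g
heavy cream: 1 pint × 16/5 × 2 cup/pint × 240 mL/cup = 1536 mL
tahini: 75 mL × 16/5 ÷ 240 mL/cup × 240 g/cup = 240 g
diced celery: 4 tsp × 16/5 ≈ 13 tsp
panko: 12 oz × 16/5 × 28.35 g/oz ÷ 60 g/cup ≈ 18 cup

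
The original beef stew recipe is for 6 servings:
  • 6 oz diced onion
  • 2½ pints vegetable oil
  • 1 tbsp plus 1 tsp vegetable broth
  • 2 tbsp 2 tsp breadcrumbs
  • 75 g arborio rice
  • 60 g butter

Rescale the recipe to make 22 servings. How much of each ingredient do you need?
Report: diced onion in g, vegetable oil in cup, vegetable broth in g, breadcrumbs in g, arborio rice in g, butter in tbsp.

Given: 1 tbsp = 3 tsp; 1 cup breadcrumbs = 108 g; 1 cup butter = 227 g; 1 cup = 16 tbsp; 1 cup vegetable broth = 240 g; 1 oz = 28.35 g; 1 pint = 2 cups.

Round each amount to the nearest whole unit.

Scaling factor: 22/6 = 11/3.
diced onion: 6 oz × 11/3 × 28.35 g/oz ≈ 624 g
vegetable oil: 2.5 pint × 11/3 × 2 cup/pint ≈ 18 cup
vegetable broth: (1 tbsp + 1 tsp = 4/3 tbsp) × 11/3 ÷ 16 tbsp/cup × 240 g/cup ≈ 73 g
breadcrumbs: (2 tbsp + 2 tsp = 8/3 tbsp) × 11/3 ÷ 16 tbsp/cup × 108 g/cup = 66 g
arborio rice: 75 g × 11/3 = 275 g
butter: 60 g × 11/3 ÷ 227 g/cup × 16 tbsp/cup ≈ 16 tbsp

diced onion: 624 g; vegetable oil: 18 cup; vegetable broth: 73 g; breadcrumbs: 66 g; arborio rice: 275 g; butter: 16 tbsp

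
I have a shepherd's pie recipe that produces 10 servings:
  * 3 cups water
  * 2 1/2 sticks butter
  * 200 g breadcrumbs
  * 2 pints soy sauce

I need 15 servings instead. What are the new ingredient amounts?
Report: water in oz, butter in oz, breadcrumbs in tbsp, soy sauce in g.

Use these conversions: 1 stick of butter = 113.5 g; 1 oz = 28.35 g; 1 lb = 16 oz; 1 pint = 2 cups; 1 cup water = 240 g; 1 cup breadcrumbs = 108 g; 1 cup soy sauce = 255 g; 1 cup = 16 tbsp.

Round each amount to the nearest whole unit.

Scaling factor: 15/10 = 3/2 = 1.5.
water: 3 cup × 3/2 × 240 g/cup ÷ 28.35 g/oz ≈ 38 oz
butter: 2.5 stick × 3/2 × 113.5 g/stick ÷ 28.35 g/oz ≈ 15 oz
breadcrumbs: 200 g × 3/2 ÷ 108 g/cup × 16 tbsp/cup ≈ 44 tbsp
soy sauce: 2 pint × 3/2 × 2 cup/pint × 255 g/cup = 1530 g

water: 38 oz; butter: 15 oz; breadcrumbs: 44 tbsp; soy sauce: 1530 g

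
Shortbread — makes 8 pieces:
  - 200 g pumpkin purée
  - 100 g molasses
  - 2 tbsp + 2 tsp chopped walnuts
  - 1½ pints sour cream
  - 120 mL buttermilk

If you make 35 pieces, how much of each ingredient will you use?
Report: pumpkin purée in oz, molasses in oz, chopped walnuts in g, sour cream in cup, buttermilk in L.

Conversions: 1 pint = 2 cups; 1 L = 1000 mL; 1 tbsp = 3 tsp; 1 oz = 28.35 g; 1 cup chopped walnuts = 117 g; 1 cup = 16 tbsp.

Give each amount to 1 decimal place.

pumpkin purée: 30.9 oz; molasses: 15.4 oz; chopped walnuts: 85.3 g; sour cream: 13.1 cup; buttermilk: 0.5 L

Scaling factor: 35/8 = 4.375.
pumpkin purée: 200 g × 35/8 ÷ 28.35 g/oz ≈ 30.9 oz
molasses: 100 g × 35/8 ÷ 28.35 g/oz ≈ 15.4 oz
chopped walnuts: (2 tbsp + 2 tsp = 8/3 tbsp) × 35/8 ÷ 16 tbsp/cup × 117 g/cup ≈ 85.3 g
sour cream: 1.5 pint × 35/8 × 2 cup/pint ≈ 13.1 cup
buttermilk: 120 mL × 35/8 ÷ 1000 mL/L ≈ 0.5 L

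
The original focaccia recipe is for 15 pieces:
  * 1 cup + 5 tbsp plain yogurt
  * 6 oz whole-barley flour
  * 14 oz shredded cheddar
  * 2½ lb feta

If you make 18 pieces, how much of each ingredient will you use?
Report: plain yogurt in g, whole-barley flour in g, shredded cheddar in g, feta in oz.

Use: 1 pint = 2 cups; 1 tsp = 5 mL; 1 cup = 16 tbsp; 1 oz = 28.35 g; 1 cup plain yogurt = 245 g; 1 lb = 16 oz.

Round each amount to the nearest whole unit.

plain yogurt: 386 g; whole-barley flour: 204 g; shredded cheddar: 476 g; feta: 48 oz

Scaling factor: 18/15 = 6/5 = 1.2.
plain yogurt: (1 cup + 5 tbsp = 1.3125 cup) × 6/5 × 245 g/cup ≈ 386 g
whole-barley flour: 6 oz × 6/5 × 28.35 g/oz ≈ 204 g
shredded cheddar: 14 oz × 6/5 × 28.35 g/oz ≈ 476 g
feta: 2.5 lb × 6/5 × 16 oz/lb = 48 oz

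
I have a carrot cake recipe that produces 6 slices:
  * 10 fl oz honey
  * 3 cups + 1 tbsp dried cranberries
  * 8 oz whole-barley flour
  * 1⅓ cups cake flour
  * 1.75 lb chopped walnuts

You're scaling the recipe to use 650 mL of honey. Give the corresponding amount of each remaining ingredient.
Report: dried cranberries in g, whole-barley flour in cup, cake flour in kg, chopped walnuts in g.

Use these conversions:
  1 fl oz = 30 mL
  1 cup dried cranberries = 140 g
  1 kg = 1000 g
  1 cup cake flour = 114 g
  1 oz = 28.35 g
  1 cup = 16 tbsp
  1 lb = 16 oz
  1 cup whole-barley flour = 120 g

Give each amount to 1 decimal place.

The original recipe has 300 mL of honey, so the scaling factor is 650 ÷ 300 = 13/6.
dried cranberries: (3 cup + 1 tbsp = 3.0625 cup) × 13/6 × 140 g/cup ≈ 929.0 g
whole-barley flour: 8 oz × 13/6 × 28.35 g/oz ÷ 120 g/cup ≈ 4.1 cup
cake flour: 4/3 cup × 13/6 × 114 g/cup ÷ 1000 g/kg ≈ 0.3 kg
chopped walnuts: 1.75 lb × 13/6 × 16 oz/lb × 28.35 g/oz = 1719.9 g

dried cranberries: 929.0 g; whole-barley flour: 4.1 cup; cake flour: 0.3 kg; chopped walnuts: 1719.9 g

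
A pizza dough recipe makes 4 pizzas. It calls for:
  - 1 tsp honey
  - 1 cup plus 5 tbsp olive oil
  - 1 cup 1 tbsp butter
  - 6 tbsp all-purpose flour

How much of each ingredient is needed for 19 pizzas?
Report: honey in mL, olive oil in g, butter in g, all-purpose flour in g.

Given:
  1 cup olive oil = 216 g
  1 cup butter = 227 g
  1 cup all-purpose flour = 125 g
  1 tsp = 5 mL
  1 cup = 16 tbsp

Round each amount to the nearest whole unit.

Scaling factor: 19/4 = 4.75.
honey: 1 tsp × 19/4 × 5 mL/tsp ≈ 24 mL
olive oil: (1 cup + 5 tbsp = 1.3125 cup) × 19/4 × 216 g/cup ≈ 1347 g
butter: (1 cup + 1 tbsp = 1.0625 cup) × 19/4 × 227 g/cup ≈ 1146 g
all-purpose flour: 6 tbsp × 19/4 ÷ 16 tbsp/cup × 125 g/cup ≈ 223 g

honey: 24 mL; olive oil: 1347 g; butter: 1146 g; all-purpose flour: 223 g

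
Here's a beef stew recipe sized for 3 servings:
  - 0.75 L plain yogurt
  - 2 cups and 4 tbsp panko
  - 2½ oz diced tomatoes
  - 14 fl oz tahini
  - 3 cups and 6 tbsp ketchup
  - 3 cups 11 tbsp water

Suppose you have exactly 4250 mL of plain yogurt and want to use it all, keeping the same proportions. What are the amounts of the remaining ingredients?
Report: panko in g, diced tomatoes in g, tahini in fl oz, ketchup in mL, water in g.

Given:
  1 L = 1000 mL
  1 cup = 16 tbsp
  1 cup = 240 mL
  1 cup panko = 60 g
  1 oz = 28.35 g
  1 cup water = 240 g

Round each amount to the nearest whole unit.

The original recipe has 750 mL of plain yogurt, so the scaling factor is 4250 ÷ 750 = 17/3.
panko: (2 cup + 4 tbsp = 2.25 cup) × 17/3 × 60 g/cup = 765 g
diced tomatoes: 2.5 oz × 17/3 × 28.35 g/oz ≈ 402 g
tahini: 14 fl oz × 17/3 ≈ 79 fl oz
ketchup: (3 cup + 6 tbsp = 3.375 cup) × 17/3 × 240 mL/cup = 4590 mL
water: (3 cup + 11 tbsp = 3.6875 cup) × 17/3 × 240 g/cup = 5015 g

panko: 765 g; diced tomatoes: 402 g; tahini: 79 fl oz; ketchup: 4590 mL; water: 5015 g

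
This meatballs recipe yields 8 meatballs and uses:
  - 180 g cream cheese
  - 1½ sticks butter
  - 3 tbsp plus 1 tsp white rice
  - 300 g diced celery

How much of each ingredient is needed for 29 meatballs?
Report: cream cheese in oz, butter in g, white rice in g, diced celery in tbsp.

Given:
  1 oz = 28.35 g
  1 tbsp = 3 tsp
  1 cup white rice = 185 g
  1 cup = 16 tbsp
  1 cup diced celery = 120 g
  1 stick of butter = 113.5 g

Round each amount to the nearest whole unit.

cream cheese: 23 oz; butter: 617 g; white rice: 140 g; diced celery: 145 tbsp

Scaling factor: 29/8 = 3.625.
cream cheese: 180 g × 29/8 ÷ 28.35 g/oz ≈ 23 oz
butter: 1.5 stick × 29/8 × 113.5 g/stick ≈ 617 g
white rice: (3 tbsp + 1 tsp = 10/3 tbsp) × 29/8 ÷ 16 tbsp/cup × 185 g/cup ≈ 140 g
diced celery: 300 g × 29/8 ÷ 120 g/cup × 16 tbsp/cup = 145 tbsp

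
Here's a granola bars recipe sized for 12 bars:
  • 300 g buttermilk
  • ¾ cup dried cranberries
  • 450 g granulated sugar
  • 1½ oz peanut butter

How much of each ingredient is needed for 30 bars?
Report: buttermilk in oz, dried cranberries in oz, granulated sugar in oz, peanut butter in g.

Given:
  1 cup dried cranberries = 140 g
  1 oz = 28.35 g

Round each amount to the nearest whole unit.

Scaling factor: 30/12 = 5/2 = 2.5.
buttermilk: 300 g × 5/2 ÷ 28.35 g/oz ≈ 26 oz
dried cranberries: 0.75 cup × 5/2 × 140 g/cup ÷ 28.35 g/oz ≈ 9 oz
granulated sugar: 450 g × 5/2 ÷ 28.35 g/oz ≈ 40 oz
peanut butter: 1.5 oz × 5/2 × 28.35 g/oz ≈ 106 g

buttermilk: 26 oz; dried cranberries: 9 oz; granulated sugar: 40 oz; peanut butter: 106 g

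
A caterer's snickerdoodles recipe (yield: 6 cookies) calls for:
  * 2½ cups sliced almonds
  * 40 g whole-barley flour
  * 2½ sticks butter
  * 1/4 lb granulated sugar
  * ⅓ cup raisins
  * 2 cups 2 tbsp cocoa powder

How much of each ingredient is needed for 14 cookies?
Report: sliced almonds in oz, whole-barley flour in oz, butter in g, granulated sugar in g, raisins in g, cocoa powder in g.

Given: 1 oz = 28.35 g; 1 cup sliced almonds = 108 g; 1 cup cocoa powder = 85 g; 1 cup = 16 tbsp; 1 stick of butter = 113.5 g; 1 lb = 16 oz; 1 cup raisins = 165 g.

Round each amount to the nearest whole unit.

Scaling factor: 14/6 = 7/3.
sliced almonds: 2.5 cup × 7/3 × 108 g/cup ÷ 28.35 g/oz ≈ 22 oz
whole-barley flour: 40 g × 7/3 ÷ 28.35 g/oz ≈ 3 oz
butter: 2.5 stick × 7/3 × 113.5 g/stick ≈ 662 g
granulated sugar: 0.25 lb × 7/3 × 16 oz/lb × 28.35 g/oz ≈ 265 g
raisins: 1/3 cup × 7/3 × 165 g/cup ≈ 128 g
cocoa powder: (2 cup + 2 tbsp = 2.125 cup) × 7/3 × 85 g/cup ≈ 421 g

sliced almonds: 22 oz; whole-barley flour: 3 oz; butter: 662 g; granulated sugar: 265 g; raisins: 128 g; cocoa powder: 421 g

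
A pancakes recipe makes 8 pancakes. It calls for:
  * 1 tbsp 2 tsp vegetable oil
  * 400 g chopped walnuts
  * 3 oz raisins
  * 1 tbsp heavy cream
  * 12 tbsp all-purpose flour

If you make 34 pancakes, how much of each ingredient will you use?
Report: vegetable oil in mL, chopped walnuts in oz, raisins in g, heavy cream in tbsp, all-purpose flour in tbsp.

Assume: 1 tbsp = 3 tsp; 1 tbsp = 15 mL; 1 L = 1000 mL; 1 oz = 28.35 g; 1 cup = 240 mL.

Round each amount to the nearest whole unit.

vegetable oil: 106 mL; chopped walnuts: 60 oz; raisins: 361 g; heavy cream: 4 tbsp; all-purpose flour: 51 tbsp

Scaling factor: 34/8 = 17/4 = 4.25.
vegetable oil: (1 tbsp + 2 tsp = 5/3 tbsp) × 17/4 × 15 mL/tbsp ≈ 106 mL
chopped walnuts: 400 g × 17/4 ÷ 28.35 g/oz ≈ 60 oz
raisins: 3 oz × 17/4 × 28.35 g/oz ≈ 361 g
heavy cream: 1 tbsp × 17/4 ≈ 4 tbsp
all-purpose flour: 12 tbsp × 17/4 = 51 tbsp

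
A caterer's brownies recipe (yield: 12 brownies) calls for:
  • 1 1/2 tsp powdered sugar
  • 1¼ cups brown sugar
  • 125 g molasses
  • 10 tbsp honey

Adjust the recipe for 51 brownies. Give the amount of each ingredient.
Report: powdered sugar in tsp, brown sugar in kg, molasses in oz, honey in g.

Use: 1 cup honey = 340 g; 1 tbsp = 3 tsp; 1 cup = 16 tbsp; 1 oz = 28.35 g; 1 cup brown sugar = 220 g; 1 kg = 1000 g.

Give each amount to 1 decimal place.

powdered sugar: 6.4 tsp; brown sugar: 1.2 kg; molasses: 18.7 oz; honey: 903.1 g

Scaling factor: 51/12 = 17/4 = 4.25.
powdered sugar: 1.5 tsp × 17/4 ≈ 6.4 tsp
brown sugar: 1.25 cup × 17/4 × 220 g/cup ÷ 1000 g/kg ≈ 1.2 kg
molasses: 125 g × 17/4 ÷ 28.35 g/oz ≈ 18.7 oz
honey: 10 tbsp × 17/4 ÷ 16 tbsp/cup × 340 g/cup ≈ 903.1 g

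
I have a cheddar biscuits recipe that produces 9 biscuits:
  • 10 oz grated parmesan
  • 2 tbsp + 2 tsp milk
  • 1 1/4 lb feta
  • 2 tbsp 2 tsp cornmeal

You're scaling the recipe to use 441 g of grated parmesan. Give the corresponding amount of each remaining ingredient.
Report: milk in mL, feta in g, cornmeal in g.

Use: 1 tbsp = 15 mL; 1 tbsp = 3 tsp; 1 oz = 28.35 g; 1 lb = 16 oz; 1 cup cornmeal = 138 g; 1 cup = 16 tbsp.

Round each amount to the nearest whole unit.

The original recipe has 283.5 g of grated parmesan, so the scaling factor is 441 ÷ 283.5 = 14/9.
milk: (2 tbsp + 2 tsp = 8/3 tbsp) × 14/9 × 15 mL/tbsp ≈ 62 mL
feta: 1.25 lb × 14/9 × 16 oz/lb × 28.35 g/oz = 882 g
cornmeal: (2 tbsp + 2 tsp = 8/3 tbsp) × 14/9 ÷ 16 tbsp/cup × 138 g/cup ≈ 36 g

milk: 62 mL; feta: 882 g; cornmeal: 36 g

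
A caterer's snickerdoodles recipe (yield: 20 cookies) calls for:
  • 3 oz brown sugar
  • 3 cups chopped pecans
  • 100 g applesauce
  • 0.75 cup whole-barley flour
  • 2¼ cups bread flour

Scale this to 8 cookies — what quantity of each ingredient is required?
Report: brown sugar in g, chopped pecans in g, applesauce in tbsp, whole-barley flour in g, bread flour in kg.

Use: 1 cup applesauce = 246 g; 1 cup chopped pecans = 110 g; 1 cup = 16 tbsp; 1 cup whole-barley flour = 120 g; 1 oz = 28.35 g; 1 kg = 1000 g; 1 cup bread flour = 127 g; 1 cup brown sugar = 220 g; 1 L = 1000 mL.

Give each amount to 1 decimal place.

brown sugar: 34.0 g; chopped pecans: 132.0 g; applesauce: 2.6 tbsp; whole-barley flour: 36.0 g; bread flour: 0.1 kg

Scaling factor: 8/20 = 2/5 = 0.4.
brown sugar: 3 oz × 2/5 × 28.35 g/oz ≈ 34.0 g
chopped pecans: 3 cup × 2/5 × 110 g/cup = 132.0 g
applesauce: 100 g × 2/5 ÷ 246 g/cup × 16 tbsp/cup ≈ 2.6 tbsp
whole-barley flour: 0.75 cup × 2/5 × 120 g/cup = 36.0 g
bread flour: 2.25 cup × 2/5 × 127 g/cup ÷ 1000 g/kg ≈ 0.1 kg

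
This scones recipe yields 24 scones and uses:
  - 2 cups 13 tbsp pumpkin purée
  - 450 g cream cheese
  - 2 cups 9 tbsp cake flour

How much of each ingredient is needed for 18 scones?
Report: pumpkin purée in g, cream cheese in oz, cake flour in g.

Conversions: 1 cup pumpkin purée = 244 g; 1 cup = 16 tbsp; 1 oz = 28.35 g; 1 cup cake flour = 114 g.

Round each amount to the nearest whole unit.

Scaling factor: 18/24 = 3/4 = 0.75.
pumpkin purée: (2 cup + 13 tbsp = 2.8125 cup) × 3/4 × 244 g/cup ≈ 515 g
cream cheese: 450 g × 3/4 ÷ 28.35 g/oz ≈ 12 oz
cake flour: (2 cup + 9 tbsp = 2.5625 cup) × 3/4 × 114 g/cup ≈ 219 g

pumpkin purée: 515 g; cream cheese: 12 oz; cake flour: 219 g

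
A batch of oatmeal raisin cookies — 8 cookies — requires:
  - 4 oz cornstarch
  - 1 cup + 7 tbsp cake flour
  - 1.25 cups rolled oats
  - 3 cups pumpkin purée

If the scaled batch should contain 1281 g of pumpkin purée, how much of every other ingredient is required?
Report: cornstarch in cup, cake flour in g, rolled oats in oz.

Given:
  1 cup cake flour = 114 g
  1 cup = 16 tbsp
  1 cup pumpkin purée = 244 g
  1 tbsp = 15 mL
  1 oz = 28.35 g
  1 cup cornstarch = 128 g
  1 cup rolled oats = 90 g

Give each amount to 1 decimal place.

The original recipe has 732 g of pumpkin purée, so the scaling factor is 1281 ÷ 732 = 7/4 = 1.75.
cornstarch: 4 oz × 7/4 × 28.35 g/oz ÷ 128 g/cup ≈ 1.6 cup
cake flour: (1 cup + 7 tbsp = 1.4375 cup) × 7/4 × 114 g/cup ≈ 286.8 g
rolled oats: 1.25 cup × 7/4 × 90 g/cup ÷ 28.35 g/oz ≈ 6.9 oz

cornstarch: 1.6 cup; cake flour: 286.8 g; rolled oats: 6.9 oz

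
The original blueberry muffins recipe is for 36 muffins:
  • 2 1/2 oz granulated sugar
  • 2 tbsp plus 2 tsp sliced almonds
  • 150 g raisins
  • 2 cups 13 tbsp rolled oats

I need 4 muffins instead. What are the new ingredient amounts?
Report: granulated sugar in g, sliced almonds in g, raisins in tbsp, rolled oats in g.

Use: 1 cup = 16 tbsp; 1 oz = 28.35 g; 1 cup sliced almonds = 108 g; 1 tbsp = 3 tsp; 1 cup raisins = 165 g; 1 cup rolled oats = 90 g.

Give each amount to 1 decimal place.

Scaling factor: 4/36 = 1/9.
granulated sugar: 2.5 oz × 1/9 × 28.35 g/oz ≈ 7.9 g
sliced almonds: (2 tbsp + 2 tsp = 8/3 tbsp) × 1/9 ÷ 16 tbsp/cup × 108 g/cup = 2.0 g
raisins: 150 g × 1/9 ÷ 165 g/cup × 16 tbsp/cup ≈ 1.6 tbsp
rolled oats: (2 cup + 13 tbsp = 2.8125 cup) × 1/9 × 90 g/cup ≈ 28.1 g

granulated sugar: 7.9 g; sliced almonds: 2.0 g; raisins: 1.6 tbsp; rolled oats: 28.1 g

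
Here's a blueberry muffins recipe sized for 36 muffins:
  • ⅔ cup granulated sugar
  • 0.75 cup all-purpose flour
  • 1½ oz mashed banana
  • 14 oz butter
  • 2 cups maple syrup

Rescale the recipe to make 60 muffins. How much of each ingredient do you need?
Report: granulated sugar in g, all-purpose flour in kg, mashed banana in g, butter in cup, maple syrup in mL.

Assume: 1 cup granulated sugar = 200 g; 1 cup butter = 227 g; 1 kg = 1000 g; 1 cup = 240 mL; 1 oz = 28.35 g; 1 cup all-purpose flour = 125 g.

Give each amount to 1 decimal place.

granulated sugar: 222.2 g; all-purpose flour: 0.2 kg; mashed banana: 70.9 g; butter: 2.9 cup; maple syrup: 800.0 mL

Scaling factor: 60/36 = 5/3.
granulated sugar: 2/3 cup × 5/3 × 200 g/cup ≈ 222.2 g
all-purpose flour: 0.75 cup × 5/3 × 125 g/cup ÷ 1000 g/kg ≈ 0.2 kg
mashed banana: 1.5 oz × 5/3 × 28.35 g/oz ≈ 70.9 g
butter: 14 oz × 5/3 × 28.35 g/oz ÷ 227 g/cup ≈ 2.9 cup
maple syrup: 2 cup × 5/3 × 240 mL/cup = 800.0 mL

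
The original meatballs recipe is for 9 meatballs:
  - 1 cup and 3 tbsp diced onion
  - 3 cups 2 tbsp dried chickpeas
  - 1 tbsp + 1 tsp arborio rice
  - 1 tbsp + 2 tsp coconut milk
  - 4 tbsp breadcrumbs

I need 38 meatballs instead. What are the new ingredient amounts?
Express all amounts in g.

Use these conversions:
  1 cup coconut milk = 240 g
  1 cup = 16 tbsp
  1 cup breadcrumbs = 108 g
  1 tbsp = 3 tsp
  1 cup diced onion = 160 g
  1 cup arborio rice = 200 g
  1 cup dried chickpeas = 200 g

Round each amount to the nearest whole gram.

Scaling factor: 38/9.
diced onion: (1 cup + 3 tbsp = 1.1875 cup) × 38/9 × 160 g/cup ≈ 802 g
dried chickpeas: (3 cup + 2 tbsp = 3.125 cup) × 38/9 × 200 g/cup ≈ 2639 g
arborio rice: (1 tbsp + 1 tsp = 4/3 tbsp) × 38/9 ÷ 16 tbsp/cup × 200 g/cup ≈ 70 g
coconut milk: (1 tbsp + 2 tsp = 5/3 tbsp) × 38/9 ÷ 16 tbsp/cup × 240 g/cup ≈ 106 g
breadcrumbs: 4 tbsp × 38/9 ÷ 16 tbsp/cup × 108 g/cup = 114 g

diced onion: 802 g; dried chickpeas: 2639 g; arborio rice: 70 g; coconut milk: 106 g; breadcrumbs: 114 g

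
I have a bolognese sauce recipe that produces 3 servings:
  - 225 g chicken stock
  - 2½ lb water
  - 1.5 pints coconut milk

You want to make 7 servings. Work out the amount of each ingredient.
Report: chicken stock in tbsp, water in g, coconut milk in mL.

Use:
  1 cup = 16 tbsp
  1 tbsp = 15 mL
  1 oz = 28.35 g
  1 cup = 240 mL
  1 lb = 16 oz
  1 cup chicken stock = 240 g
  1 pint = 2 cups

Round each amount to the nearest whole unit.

chicken stock: 35 tbsp; water: 2646 g; coconut milk: 1680 mL

Scaling factor: 7/3.
chicken stock: 225 g × 7/3 ÷ 240 g/cup × 16 tbsp/cup = 35 tbsp
water: 2.5 lb × 7/3 × 16 oz/lb × 28.35 g/oz = 2646 g
coconut milk: 1.5 pint × 7/3 × 2 cup/pint × 240 mL/cup = 1680 mL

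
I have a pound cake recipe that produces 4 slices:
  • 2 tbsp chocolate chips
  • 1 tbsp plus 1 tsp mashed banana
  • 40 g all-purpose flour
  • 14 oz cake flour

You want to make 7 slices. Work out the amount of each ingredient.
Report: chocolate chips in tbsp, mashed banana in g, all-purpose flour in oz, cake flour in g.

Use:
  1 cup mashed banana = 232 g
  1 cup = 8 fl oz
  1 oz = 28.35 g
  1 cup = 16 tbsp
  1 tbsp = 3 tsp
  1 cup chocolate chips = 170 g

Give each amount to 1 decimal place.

chocolate chips: 3.5 tbsp; mashed banana: 33.8 g; all-purpose flour: 2.5 oz; cake flour: 694.6 g

Scaling factor: 7/4 = 1.75.
chocolate chips: 2 tbsp × 7/4 = 3.5 tbsp
mashed banana: (1 tbsp + 1 tsp = 4/3 tbsp) × 7/4 ÷ 16 tbsp/cup × 232 g/cup ≈ 33.8 g
all-purpose flour: 40 g × 7/4 ÷ 28.35 g/oz ≈ 2.5 oz
cake flour: 14 oz × 7/4 × 28.35 g/oz ≈ 694.6 g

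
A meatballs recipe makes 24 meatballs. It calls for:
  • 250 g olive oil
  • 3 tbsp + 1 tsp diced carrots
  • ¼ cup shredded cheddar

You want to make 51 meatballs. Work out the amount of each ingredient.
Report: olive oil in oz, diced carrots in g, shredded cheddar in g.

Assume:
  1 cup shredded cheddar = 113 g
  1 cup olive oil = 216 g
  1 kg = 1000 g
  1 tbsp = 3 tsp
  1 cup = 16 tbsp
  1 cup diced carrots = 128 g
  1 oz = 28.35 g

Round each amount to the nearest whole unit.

olive oil: 19 oz; diced carrots: 57 g; shredded cheddar: 60 g

Scaling factor: 51/24 = 17/8 = 2.125.
olive oil: 250 g × 17/8 ÷ 28.35 g/oz ≈ 19 oz
diced carrots: (3 tbsp + 1 tsp = 10/3 tbsp) × 17/8 ÷ 16 tbsp/cup × 128 g/cup ≈ 57 g
shredded cheddar: 0.25 cup × 17/8 × 113 g/cup ≈ 60 g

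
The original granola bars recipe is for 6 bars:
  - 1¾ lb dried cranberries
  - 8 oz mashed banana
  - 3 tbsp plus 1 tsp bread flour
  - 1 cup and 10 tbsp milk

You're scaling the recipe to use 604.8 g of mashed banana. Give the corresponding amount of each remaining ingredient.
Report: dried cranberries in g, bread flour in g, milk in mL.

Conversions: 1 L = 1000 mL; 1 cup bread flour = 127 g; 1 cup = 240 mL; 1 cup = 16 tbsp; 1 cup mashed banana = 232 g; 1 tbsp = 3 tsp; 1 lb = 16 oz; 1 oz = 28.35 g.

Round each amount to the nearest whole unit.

The original recipe has 226.8 g of mashed banana, so the scaling factor is 604.8 ÷ 226.8 = 8/3.
dried cranberries: 1.75 lb × 8/3 × 16 oz/lb × 28.35 g/oz ≈ 2117 g
bread flour: (3 tbsp + 1 tsp = 10/3 tbsp) × 8/3 ÷ 16 tbsp/cup × 127 g/cup ≈ 71 g
milk: (1 cup + 10 tbsp = 1.625 cup) × 8/3 × 240 mL/cup = 1040 mL

dried cranberries: 2117 g; bread flour: 71 g; milk: 1040 mL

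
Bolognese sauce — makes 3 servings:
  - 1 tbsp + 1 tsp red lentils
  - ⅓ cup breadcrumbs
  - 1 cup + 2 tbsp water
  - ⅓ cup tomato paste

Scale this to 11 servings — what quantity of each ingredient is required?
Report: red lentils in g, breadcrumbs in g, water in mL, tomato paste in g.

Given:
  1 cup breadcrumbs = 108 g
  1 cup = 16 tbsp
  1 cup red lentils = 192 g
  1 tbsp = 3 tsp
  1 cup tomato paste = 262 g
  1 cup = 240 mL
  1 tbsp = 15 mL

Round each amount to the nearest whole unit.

red lentils: 59 g; breadcrumbs: 132 g; water: 990 mL; tomato paste: 320 g

Scaling factor: 11/3.
red lentils: (1 tbsp + 1 tsp = 4/3 tbsp) × 11/3 ÷ 16 tbsp/cup × 192 g/cup ≈ 59 g
breadcrumbs: 1/3 cup × 11/3 × 108 g/cup = 132 g
water: (1 cup + 2 tbsp = 1.125 cup) × 11/3 × 240 mL/cup = 990 mL
tomato paste: 1/3 cup × 11/3 × 262 g/cup ≈ 320 g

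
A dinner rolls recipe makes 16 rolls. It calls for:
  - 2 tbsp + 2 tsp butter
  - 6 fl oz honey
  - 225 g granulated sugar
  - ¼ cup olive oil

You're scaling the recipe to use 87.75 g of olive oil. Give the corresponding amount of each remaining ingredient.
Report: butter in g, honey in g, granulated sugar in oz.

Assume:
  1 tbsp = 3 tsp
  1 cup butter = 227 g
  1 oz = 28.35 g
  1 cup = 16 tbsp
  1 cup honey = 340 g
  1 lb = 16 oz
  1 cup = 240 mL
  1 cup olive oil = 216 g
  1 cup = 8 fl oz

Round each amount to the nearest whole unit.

The original recipe has 54 g of olive oil, so the scaling factor is 87.75 ÷ 54 = 13/8 = 1.625.
butter: (2 tbsp + 2 tsp = 8/3 tbsp) × 13/8 ÷ 16 tbsp/cup × 227 g/cup ≈ 61 g
honey: 6 fl oz × 13/8 ÷ 8 fl oz/cup × 340 g/cup ≈ 414 g
granulated sugar: 225 g × 13/8 ÷ 28.35 g/oz ≈ 13 oz

butter: 61 g; honey: 414 g; granulated sugar: 13 oz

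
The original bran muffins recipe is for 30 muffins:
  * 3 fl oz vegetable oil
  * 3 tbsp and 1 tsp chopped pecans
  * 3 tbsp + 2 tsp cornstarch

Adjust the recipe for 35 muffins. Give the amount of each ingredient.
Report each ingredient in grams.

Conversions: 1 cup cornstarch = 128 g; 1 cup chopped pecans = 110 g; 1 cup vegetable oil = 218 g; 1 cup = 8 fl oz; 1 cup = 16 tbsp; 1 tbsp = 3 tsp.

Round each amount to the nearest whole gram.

Scaling factor: 35/30 = 7/6.
vegetable oil: 3 fl oz × 7/6 ÷ 8 fl oz/cup × 218 g/cup ≈ 95 g
chopped pecans: (3 tbsp + 1 tsp = 10/3 tbsp) × 7/6 ÷ 16 tbsp/cup × 110 g/cup ≈ 27 g
cornstarch: (3 tbsp + 2 tsp = 11/3 tbsp) × 7/6 ÷ 16 tbsp/cup × 128 g/cup ≈ 34 g

vegetable oil: 95 g; chopped pecans: 27 g; cornstarch: 34 g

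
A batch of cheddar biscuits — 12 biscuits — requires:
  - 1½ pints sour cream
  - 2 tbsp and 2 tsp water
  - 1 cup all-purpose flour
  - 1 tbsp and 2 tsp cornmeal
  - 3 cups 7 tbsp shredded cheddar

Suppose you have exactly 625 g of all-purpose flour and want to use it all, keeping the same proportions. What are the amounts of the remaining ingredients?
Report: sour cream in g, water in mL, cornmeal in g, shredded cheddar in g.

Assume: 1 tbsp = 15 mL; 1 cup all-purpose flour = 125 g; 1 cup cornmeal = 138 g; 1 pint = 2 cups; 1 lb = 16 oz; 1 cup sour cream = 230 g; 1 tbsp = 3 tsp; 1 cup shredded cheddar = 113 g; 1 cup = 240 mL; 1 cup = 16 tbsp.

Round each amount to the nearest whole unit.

sour cream: 3450 g; water: 200 mL; cornmeal: 72 g; shredded cheddar: 1942 g

The original recipe has 125 g of all-purpose flour, so the scaling factor is 625 ÷ 125 = 5.
sour cream: 1.5 pint × 5 × 2 cup/pint × 230 g/cup = 3450 g
water: (2 tbsp + 2 tsp = 8/3 tbsp) × 5 × 15 mL/tbsp = 200 mL
cornmeal: (1 tbsp + 2 tsp = 5/3 tbsp) × 5 ÷ 16 tbsp/cup × 138 g/cup ≈ 72 g
shredded cheddar: (3 cup + 7 tbsp = 3.4375 cup) × 5 × 113 g/cup ≈ 1942 g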